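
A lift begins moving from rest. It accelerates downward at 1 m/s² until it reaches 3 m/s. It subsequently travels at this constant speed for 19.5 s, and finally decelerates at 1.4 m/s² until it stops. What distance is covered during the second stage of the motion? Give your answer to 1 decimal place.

Phase 1 (accelerating): v₀ = 0 m/s, a = 1 m/s².
v = v₀ + at → t = (3 − 0) / 1 = 3.00 s
v² = v₀² + 2aΔx → Δx = (3² − 0²)/(2·1) = 4.50 m

Phase 2 (constant speed): v₀ = 3.00 m/s, a = 0 m/s².
v = v₀ + at = 3.00 + (0)(19.5) = 3.00 m/s
Δx = v₀t + ½at² = 3.00·19.5 + 0.5·0·19.5² = 58.5 m
Distance in phase 2 = 58.5 m

58.5 m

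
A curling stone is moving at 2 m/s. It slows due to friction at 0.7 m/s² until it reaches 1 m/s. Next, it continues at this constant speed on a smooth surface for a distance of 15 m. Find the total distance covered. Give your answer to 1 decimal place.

17.1 m

Phase 1 (decelerating): v₀ = 2.00 m/s, a = -0.7 m/s².
v = v₀ + at → t = (1 − 2.00) / -0.7 = 1.43 s
v² = v₀² + 2aΔx → Δx = (1² − 2.00²)/(2·-0.7) = 2.14 m

Phase 2 (constant speed): v₀ = 1.00 m/s, a = 0 m/s².
Constant speed: t = d/v = 15/1.00 = 15.0 s
Total distance = 2.14 + 15.0 = 17.1 m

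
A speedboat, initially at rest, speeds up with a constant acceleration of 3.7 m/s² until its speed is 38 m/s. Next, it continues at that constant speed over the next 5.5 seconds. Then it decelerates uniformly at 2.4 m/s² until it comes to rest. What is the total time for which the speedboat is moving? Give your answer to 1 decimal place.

31.6 s

Phase 1 (accelerating): v₀ = 0 m/s, a = 3.7 m/s².
v = v₀ + at → t = (38 − 0) / 3.7 = 10.3 s
v² = v₀² + 2aΔx → Δx = (38² − 0²)/(2·3.7) = 195 m

Phase 2 (constant speed): v₀ = 38.0 m/s, a = 0 m/s².
v = v₀ + at = 38.0 + (0)(5.5) = 38.0 m/s
Δx = v₀t + ½at² = 38.0·5.5 + 0.5·0·5.5² = 209 m

Phase 3 (decelerating): v₀ = 38.0 m/s, a = -2.4 m/s².
v = v₀ + at → t = (0 − 38.0) / -2.4 = 15.8 s
v² = v₀² + 2aΔx → Δx = (0² − 38.0²)/(2·-2.4) = 301 m
Total time = 10.3 + 5.50 + 15.8 = 31.6 s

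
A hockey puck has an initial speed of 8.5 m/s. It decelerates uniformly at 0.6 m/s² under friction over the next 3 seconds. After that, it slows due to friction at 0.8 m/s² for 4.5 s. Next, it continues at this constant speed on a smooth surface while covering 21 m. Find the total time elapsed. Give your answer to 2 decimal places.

Phase 1 (decelerating): v₀ = 8.50 m/s, a = -0.6 m/s².
v = v₀ + at = 8.50 + (-0.6)(3) = 6.70 m/s
Δx = v₀t + ½at² = 8.50·3 + 0.5·-0.6·3² = 22.8 m

Phase 2 (decelerating): v₀ = 6.70 m/s, a = -0.8 m/s².
v = v₀ + at = 6.70 + (-0.8)(4.5) = 3.10 m/s
Δx = v₀t + ½at² = 6.70·4.5 + 0.5·-0.8·4.5² = 22.1 m

Phase 3 (constant speed): v₀ = 3.10 m/s, a = 0 m/s².
Constant speed: t = d/v = 21/3.10 = 6.77 s
Total time = 3.00 + 4.50 + 6.77 = 14.3 s

14.27 s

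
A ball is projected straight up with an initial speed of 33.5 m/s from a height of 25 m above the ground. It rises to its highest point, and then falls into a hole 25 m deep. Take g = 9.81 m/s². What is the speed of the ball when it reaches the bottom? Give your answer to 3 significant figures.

Phase 1 (rising): v₀ = 33.5 m/s, a = -9.81 m/s².
v = v₀ + at → t = (0 − 33.5) / -9.81 = 3.41 s
v² = v₀² + 2aΔx → Δx = (0² − 33.5²)/(2·-9.81) = 57.2 m

Phase 2 (falling): v₀ = 0 m/s, a = -9.81 m/s².
Falls 107 m from rest: t = √(2·107/9.81) = 4.67 s; v = g·t = 45.9 m/s.
Final speed = 45.9 m/s

45.9 m/s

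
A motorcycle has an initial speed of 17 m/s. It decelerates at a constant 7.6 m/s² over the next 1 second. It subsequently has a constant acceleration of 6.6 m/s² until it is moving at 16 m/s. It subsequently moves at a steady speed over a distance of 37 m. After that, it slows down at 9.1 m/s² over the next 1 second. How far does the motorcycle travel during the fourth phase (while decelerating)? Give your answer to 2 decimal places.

11.45 m

Phase 1 (decelerating): v₀ = 17.0 m/s, a = -7.6 m/s².
v = v₀ + at = 17.0 + (-7.6)(1) = 9.40 m/s
Δx = v₀t + ½at² = 17.0·1 + 0.5·-7.6·1² = 13.2 m

Phase 2 (accelerating): v₀ = 9.40 m/s, a = 6.6 m/s².
v = v₀ + at → t = (16 − 9.40) / 6.6 = 1.00 s
v² = v₀² + 2aΔx → Δx = (16² − 9.40²)/(2·6.6) = 12.7 m

Phase 3 (constant speed): v₀ = 16.0 m/s, a = 0 m/s².
Constant speed: t = d/v = 37/16.0 = 2.31 s

Phase 4 (decelerating): v₀ = 16.0 m/s, a = -9.1 m/s².
v = v₀ + at = 16.0 + (-9.1)(1) = 6.90 m/s
Δx = v₀t + ½at² = 16.0·1 + 0.5·-9.1·1² = 11.4 m
Distance in phase 4 = 11.4 m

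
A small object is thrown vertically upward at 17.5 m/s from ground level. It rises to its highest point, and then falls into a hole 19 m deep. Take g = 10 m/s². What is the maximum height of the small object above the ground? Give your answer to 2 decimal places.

15.31 m

Phase 1 (rising): v₀ = 17.5 m/s, a = -10 m/s².
v = v₀ + at → t = (0 − 17.5) / -10 = 1.75 s
v² = v₀² + 2aΔx → Δx = (0² − 17.5²)/(2·-10) = 15.3 m
Maximum height = 15.3 m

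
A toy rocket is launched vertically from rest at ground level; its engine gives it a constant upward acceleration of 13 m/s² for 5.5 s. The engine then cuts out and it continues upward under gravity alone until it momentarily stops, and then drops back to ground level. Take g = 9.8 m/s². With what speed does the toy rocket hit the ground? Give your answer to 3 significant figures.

94.7 m/s

Phase 1 (powered ascent): v₀ = 0 m/s, a = 13 m/s².
v = v₀ + at = 0 + (13)(5.5) = 71.5 m/s
Δx = v₀t + ½at² = 0·5.5 + 0.5·13·5.5² = 197 m

Phase 2 (coasting upward): v₀ = 71.5 m/s, a = -9.8 m/s².
v = v₀ + at → t = (0 − 71.5) / -9.8 = 7.30 s
v² = v₀² + 2aΔx → Δx = (0² − 71.5²)/(2·-9.8) = 261 m

Phase 3 (free fall): v₀ = 0 m/s, a = -9.8 m/s².
Falls 457 m from rest: t = √(2·457/9.8) = 9.66 s; v = g·t = 94.7 m/s.
Impact speed = 94.7 m/s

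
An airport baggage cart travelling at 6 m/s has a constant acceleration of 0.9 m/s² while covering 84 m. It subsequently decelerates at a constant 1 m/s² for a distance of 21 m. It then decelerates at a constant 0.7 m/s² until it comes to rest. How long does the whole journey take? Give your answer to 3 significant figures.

27.4 s

Phase 1 (accelerating): v₀ = 6.00 m/s, a = 0.9 m/s².
v² = v₀² + 2aΔx = 6.00² + 2·0.9·84 = 187 → v = 13.7 m/s
t = (v − v₀)/a = (13.7 − 6.00)/0.9 = 8.54 s

Phase 2 (decelerating): v₀ = 13.7 m/s, a = -1 m/s².
v² = v₀² + 2aΔx = 13.7² + 2·-1·21 = 145 → v = 12.0 m/s
t = (v − v₀)/a = (12.0 − 13.7)/-1 = 1.63 s

Phase 3 (decelerating): v₀ = 12.0 m/s, a = -0.7 m/s².
v = v₀ + at → t = (0 − 12.0) / -0.7 = 17.2 s
v² = v₀² + 2aΔx → Δx = (0² − 12.0²)/(2·-0.7) = 104 m
Total time = 8.54 + 1.63 + 17.2 = 27.4 s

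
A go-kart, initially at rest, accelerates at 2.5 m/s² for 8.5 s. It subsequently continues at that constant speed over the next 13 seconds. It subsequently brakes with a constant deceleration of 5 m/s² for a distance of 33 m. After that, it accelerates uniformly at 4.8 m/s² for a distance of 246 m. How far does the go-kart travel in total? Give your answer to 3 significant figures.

646 m

Phase 1 (accelerating): v₀ = 0 m/s, a = 2.5 m/s².
v = v₀ + at = 0 + (2.5)(8.5) = 21.2 m/s
Δx = v₀t + ½at² = 0·8.5 + 0.5·2.5·8.5² = 90.3 m

Phase 2 (constant speed): v₀ = 21.2 m/s, a = 0 m/s².
v = v₀ + at = 21.2 + (0)(13) = 21.2 m/s
Δx = v₀t + ½at² = 21.2·13 + 0.5·0·13² = 276 m

Phase 3 (decelerating): v₀ = 21.2 m/s, a = -5 m/s².
v² = v₀² + 2aΔx = 21.2² + 2·-5·33 = 122 → v = 11.0 m/s
t = (v − v₀)/a = (11.0 − 21.2)/-5 = 2.04 s

Phase 4 (accelerating): v₀ = 11.0 m/s, a = 4.8 m/s².
v² = v₀² + 2aΔx = 11.0² + 2·4.8·246 = 2480 → v = 49.8 m/s
t = (v − v₀)/a = (49.8 − 11.0)/4.8 = 8.08 s
Total distance = 90.3 + 276 + 33.0 + 246 = 646 m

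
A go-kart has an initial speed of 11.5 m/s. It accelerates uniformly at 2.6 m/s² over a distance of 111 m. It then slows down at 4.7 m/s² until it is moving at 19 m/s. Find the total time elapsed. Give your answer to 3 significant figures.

Phase 1 (accelerating): v₀ = 11.5 m/s, a = 2.6 m/s².
v² = v₀² + 2aΔx = 11.5² + 2·2.6·111 = 709 → v = 26.6 m/s
t = (v − v₀)/a = (26.6 − 11.5)/2.6 = 5.82 s

Phase 2 (decelerating): v₀ = 26.6 m/s, a = -4.7 m/s².
v = v₀ + at → t = (19 − 26.6) / -4.7 = 1.62 s
v² = v₀² + 2aΔx → Δx = (19² − 26.6²)/(2·-4.7) = 37.1 m
Total time = 5.82 + 1.62 = 7.45 s

7.45 s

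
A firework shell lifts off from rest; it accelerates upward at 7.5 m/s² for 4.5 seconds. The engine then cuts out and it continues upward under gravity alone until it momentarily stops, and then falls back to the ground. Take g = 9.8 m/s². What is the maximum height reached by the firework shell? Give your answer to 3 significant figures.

Phase 1 (powered ascent): v₀ = 0 m/s, a = 7.5 m/s².
v = v₀ + at = 0 + (7.5)(4.5) = 33.8 m/s
Δx = v₀t + ½at² = 0·4.5 + 0.5·7.5·4.5² = 75.9 m

Phase 2 (coasting upward): v₀ = 33.8 m/s, a = -9.8 m/s².
v = v₀ + at → t = (0 − 33.8) / -9.8 = 3.44 s
v² = v₀² + 2aΔx → Δx = (0² − 33.8²)/(2·-9.8) = 58.1 m
Maximum height = 75.9 + 58.1 = 134 m

134 m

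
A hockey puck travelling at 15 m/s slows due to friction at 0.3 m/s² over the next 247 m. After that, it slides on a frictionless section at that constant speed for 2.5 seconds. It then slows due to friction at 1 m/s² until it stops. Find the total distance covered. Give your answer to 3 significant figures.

Phase 1 (decelerating): v₀ = 15.0 m/s, a = -0.3 m/s².
v² = v₀² + 2aΔx = 15.0² + 2·-0.3·247 = 76.8 → v = 8.76 m/s
t = (v − v₀)/a = (8.76 − 15.0)/-0.3 = 20.8 s

Phase 2 (constant speed): v₀ = 8.76 m/s, a = 0 m/s².
v = v₀ + at = 8.76 + (0)(2.5) = 8.76 m/s
Δx = v₀t + ½at² = 8.76·2.5 + 0.5·0·2.5² = 21.9 m

Phase 3 (decelerating): v₀ = 8.76 m/s, a = -1 m/s².
v = v₀ + at → t = (0 − 8.76) / -1 = 8.76 s
v² = v₀² + 2aΔx → Δx = (0² − 8.76²)/(2·-1) = 38.4 m
Total distance = 247 + 21.9 + 38.4 = 307 m

307 m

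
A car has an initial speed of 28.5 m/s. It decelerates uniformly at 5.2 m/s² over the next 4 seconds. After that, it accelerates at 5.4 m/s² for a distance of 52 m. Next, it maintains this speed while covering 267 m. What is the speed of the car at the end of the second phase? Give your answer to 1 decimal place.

24.9 m/s

Phase 1 (decelerating): v₀ = 28.5 m/s, a = -5.2 m/s².
v = v₀ + at = 28.5 + (-5.2)(4) = 7.70 m/s
Δx = v₀t + ½at² = 28.5·4 + 0.5·-5.2·4² = 72.4 m

Phase 2 (accelerating): v₀ = 7.70 m/s, a = 5.4 m/s².
v² = v₀² + 2aΔx = 7.70² + 2·5.4·52 = 621 → v = 24.9 m/s
t = (v − v₀)/a = (24.9 − 7.70)/5.4 = 3.19 s
Speed at end of phase 2 = 24.9 m/s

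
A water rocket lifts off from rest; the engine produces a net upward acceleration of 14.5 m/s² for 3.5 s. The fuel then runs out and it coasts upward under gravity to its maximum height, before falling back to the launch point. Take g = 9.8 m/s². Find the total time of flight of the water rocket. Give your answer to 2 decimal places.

Phase 1 (powered ascent): v₀ = 0 m/s, a = 14.5 m/s².
v = v₀ + at = 0 + (14.5)(3.5) = 50.8 m/s
Δx = v₀t + ½at² = 0·3.5 + 0.5·14.5·3.5² = 88.8 m

Phase 2 (coasting upward): v₀ = 50.8 m/s, a = -9.8 m/s².
v = v₀ + at → t = (0 − 50.8) / -9.8 = 5.18 s
v² = v₀² + 2aΔx → Δx = (0² − 50.8²)/(2·-9.8) = 131 m

Phase 3 (free fall): v₀ = 0 m/s, a = -9.8 m/s².
Falls 220 m from rest: t = √(2·220/9.8) = 6.70 s; v = g·t = 65.7 m/s.
Total time = 3.50 + 5.18 + 6.70 = 15.4 s

15.38 s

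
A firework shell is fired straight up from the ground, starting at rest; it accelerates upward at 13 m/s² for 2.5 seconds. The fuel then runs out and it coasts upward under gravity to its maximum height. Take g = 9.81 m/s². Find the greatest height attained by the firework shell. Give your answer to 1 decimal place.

94.5 m

Phase 1 (powered ascent): v₀ = 0 m/s, a = 13 m/s².
v = v₀ + at = 0 + (13)(2.5) = 32.5 m/s
Δx = v₀t + ½at² = 0·2.5 + 0.5·13·2.5² = 40.6 m

Phase 2 (coasting upward): v₀ = 32.5 m/s, a = -9.81 m/s².
v = v₀ + at → t = (0 − 32.5) / -9.81 = 3.31 s
v² = v₀² + 2aΔx → Δx = (0² − 32.5²)/(2·-9.81) = 53.8 m
Maximum height = 40.6 + 53.8 = 94.5 m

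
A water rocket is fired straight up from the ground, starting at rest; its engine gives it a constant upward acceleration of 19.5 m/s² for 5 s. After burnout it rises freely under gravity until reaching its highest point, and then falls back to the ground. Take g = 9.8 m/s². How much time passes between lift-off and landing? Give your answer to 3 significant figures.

Phase 1 (powered ascent): v₀ = 0 m/s, a = 19.5 m/s².
v = v₀ + at = 0 + (19.5)(5) = 97.5 m/s
Δx = v₀t + ½at² = 0·5 + 0.5·19.5·5² = 244 m

Phase 2 (coasting upward): v₀ = 97.5 m/s, a = -9.8 m/s².
v = v₀ + at → t = (0 − 97.5) / -9.8 = 9.95 s
v² = v₀² + 2aΔx → Δx = (0² − 97.5²)/(2·-9.8) = 485 m

Phase 3 (free fall): v₀ = 0 m/s, a = -9.8 m/s².
Falls 729 m from rest: t = √(2·729/9.8) = 12.2 s; v = g·t = 120 m/s.
Total time = 5.00 + 9.95 + 12.2 = 27.1 s

27.1 s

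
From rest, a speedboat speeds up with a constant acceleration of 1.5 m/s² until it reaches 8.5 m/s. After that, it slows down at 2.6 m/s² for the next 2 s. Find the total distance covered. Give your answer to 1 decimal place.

Phase 1 (accelerating): v₀ = 0 m/s, a = 1.5 m/s².
v = v₀ + at → t = (8.5 − 0) / 1.5 = 5.67 s
v² = v₀² + 2aΔx → Δx = (8.5² − 0²)/(2·1.5) = 24.1 m

Phase 2 (decelerating): v₀ = 8.50 m/s, a = -2.6 m/s².
v = v₀ + at = 8.50 + (-2.6)(2) = 3.30 m/s
Δx = v₀t + ½at² = 8.50·2 + 0.5·-2.6·2² = 11.8 m
Total distance = 24.1 + 11.8 = 35.9 m

35.9 m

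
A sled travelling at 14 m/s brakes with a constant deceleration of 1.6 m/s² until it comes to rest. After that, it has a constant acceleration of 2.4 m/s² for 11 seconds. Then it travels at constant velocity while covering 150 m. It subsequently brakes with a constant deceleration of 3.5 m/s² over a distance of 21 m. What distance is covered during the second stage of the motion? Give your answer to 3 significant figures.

Phase 1 (decelerating): v₀ = 14.0 m/s, a = -1.6 m/s².
v = v₀ + at → t = (0 − 14.0) / -1.6 = 8.75 s
v² = v₀² + 2aΔx → Δx = (0² − 14.0²)/(2·-1.6) = 61.2 m

Phase 2 (accelerating): v₀ = 0 m/s, a = 2.4 m/s².
v = v₀ + at = 0 + (2.4)(11) = 26.4 m/s
Δx = v₀t + ½at² = 0·11 + 0.5·2.4·11² = 145 m
Distance in phase 2 = 145 m

145 m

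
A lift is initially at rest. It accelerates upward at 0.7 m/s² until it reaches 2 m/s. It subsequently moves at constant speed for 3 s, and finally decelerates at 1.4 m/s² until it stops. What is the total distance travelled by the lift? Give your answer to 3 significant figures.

10.3 m

Phase 1 (accelerating): v₀ = 0 m/s, a = 0.7 m/s².
v = v₀ + at → t = (2 − 0) / 0.7 = 2.86 s
v² = v₀² + 2aΔx → Δx = (2² − 0²)/(2·0.7) = 2.86 m

Phase 2 (constant speed): v₀ = 2.00 m/s, a = 0 m/s².
v = v₀ + at = 2.00 + (0)(3) = 2.00 m/s
Δx = v₀t + ½at² = 2.00·3 + 0.5·0·3² = 6.00 m

Phase 3 (decelerating): v₀ = 2.00 m/s, a = -1.4 m/s².
v = v₀ + at → t = (0 − 2.00) / -1.4 = 1.43 s
v² = v₀² + 2aΔx → Δx = (0² − 2.00²)/(2·-1.4) = 1.43 m
Total distance = 2.86 + 6.00 + 1.43 = 10.3 m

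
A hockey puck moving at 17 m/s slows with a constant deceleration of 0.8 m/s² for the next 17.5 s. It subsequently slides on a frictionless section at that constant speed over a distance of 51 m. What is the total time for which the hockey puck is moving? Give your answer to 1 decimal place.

34.5 s

Phase 1 (decelerating): v₀ = 17.0 m/s, a = -0.8 m/s².
v = v₀ + at = 17.0 + (-0.8)(17.5) = 3.00 m/s
Δx = v₀t + ½at² = 17.0·17.5 + 0.5·-0.8·17.5² = 175 m

Phase 2 (constant speed): v₀ = 3.00 m/s, a = 0 m/s².
Constant speed: t = d/v = 51/3.00 = 17.0 s
Total time = 17.5 + 17.0 = 34.5 s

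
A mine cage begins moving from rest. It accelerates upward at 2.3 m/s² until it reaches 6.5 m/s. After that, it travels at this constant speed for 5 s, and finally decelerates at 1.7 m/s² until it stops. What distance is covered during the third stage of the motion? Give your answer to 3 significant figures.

12.4 m

Phase 1 (accelerating): v₀ = 0 m/s, a = 2.3 m/s².
v = v₀ + at → t = (6.5 − 0) / 2.3 = 2.83 s
v² = v₀² + 2aΔx → Δx = (6.5² − 0²)/(2·2.3) = 9.18 m

Phase 2 (constant speed): v₀ = 6.50 m/s, a = 0 m/s².
v = v₀ + at = 6.50 + (0)(5) = 6.50 m/s
Δx = v₀t + ½at² = 6.50·5 + 0.5·0·5² = 32.5 m

Phase 3 (decelerating): v₀ = 6.50 m/s, a = -1.7 m/s².
v = v₀ + at → t = (0 − 6.50) / -1.7 = 3.82 s
v² = v₀² + 2aΔx → Δx = (0² − 6.50²)/(2·-1.7) = 12.4 m
Distance in phase 3 = 12.4 m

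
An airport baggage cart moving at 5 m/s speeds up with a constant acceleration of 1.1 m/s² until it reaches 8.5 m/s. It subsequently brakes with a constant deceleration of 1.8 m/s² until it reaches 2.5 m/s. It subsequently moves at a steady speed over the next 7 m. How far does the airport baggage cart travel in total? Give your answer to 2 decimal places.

Phase 1 (accelerating): v₀ = 5.00 m/s, a = 1.1 m/s².
v = v₀ + at → t = (8.5 − 5.00) / 1.1 = 3.18 s
v² = v₀² + 2aΔx → Δx = (8.5² − 5.00²)/(2·1.1) = 21.5 m

Phase 2 (decelerating): v₀ = 8.50 m/s, a = -1.8 m/s².
v = v₀ + at → t = (2.5 − 8.50) / -1.8 = 3.33 s
v² = v₀² + 2aΔx → Δx = (2.5² − 8.50²)/(2·-1.8) = 18.3 m

Phase 3 (constant speed): v₀ = 2.50 m/s, a = 0 m/s².
Constant speed: t = d/v = 7/2.50 = 2.80 s
Total distance = 21.5 + 18.3 + 7.00 = 46.8 m

46.81 m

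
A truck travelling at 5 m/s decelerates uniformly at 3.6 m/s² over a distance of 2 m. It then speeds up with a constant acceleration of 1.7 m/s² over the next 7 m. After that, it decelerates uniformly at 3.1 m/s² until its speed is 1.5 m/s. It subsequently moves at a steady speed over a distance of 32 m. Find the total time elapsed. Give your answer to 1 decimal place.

24.8 s

Phase 1 (decelerating): v₀ = 5.00 m/s, a = -3.6 m/s².
v² = v₀² + 2aΔx = 5.00² + 2·-3.6·2 = 10.6 → v = 3.26 m/s
t = (v − v₀)/a = (3.26 − 5.00)/-3.6 = 0.485 s

Phase 2 (accelerating): v₀ = 3.26 m/s, a = 1.7 m/s².
v² = v₀² + 2aΔx = 3.26² + 2·1.7·7 = 34.4 → v = 5.87 m/s
t = (v − v₀)/a = (5.87 − 3.26)/1.7 = 1.53 s

Phase 3 (decelerating): v₀ = 5.87 m/s, a = -3.1 m/s².
v = v₀ + at → t = (1.5 − 5.87) / -3.1 = 1.41 s
v² = v₀² + 2aΔx → Δx = (1.5² − 5.87²)/(2·-3.1) = 5.19 m

Phase 4 (constant speed): v₀ = 1.50 m/s, a = 0 m/s².
Constant speed: t = d/v = 32/1.50 = 21.3 s
Total time = 0.485 + 1.53 + 1.41 + 21.3 = 24.8 s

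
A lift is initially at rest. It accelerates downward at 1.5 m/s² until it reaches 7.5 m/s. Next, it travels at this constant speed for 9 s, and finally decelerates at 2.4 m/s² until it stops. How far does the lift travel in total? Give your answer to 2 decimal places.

Phase 1 (accelerating): v₀ = 0 m/s, a = 1.5 m/s².
v = v₀ + at → t = (7.5 − 0) / 1.5 = 5.00 s
v² = v₀² + 2aΔx → Δx = (7.5² − 0²)/(2·1.5) = 18.8 m

Phase 2 (constant speed): v₀ = 7.50 m/s, a = 0 m/s².
v = v₀ + at = 7.50 + (0)(9) = 7.50 m/s
Δx = v₀t + ½at² = 7.50·9 + 0.5·0·9² = 67.5 m

Phase 3 (decelerating): v₀ = 7.50 m/s, a = -2.4 m/s².
v = v₀ + at → t = (0 − 7.50) / -2.4 = 3.12 s
v² = v₀² + 2aΔx → Δx = (0² − 7.50²)/(2·-2.4) = 11.7 m
Total distance = 18.8 + 67.5 + 11.7 = 98.0 m

97.97 m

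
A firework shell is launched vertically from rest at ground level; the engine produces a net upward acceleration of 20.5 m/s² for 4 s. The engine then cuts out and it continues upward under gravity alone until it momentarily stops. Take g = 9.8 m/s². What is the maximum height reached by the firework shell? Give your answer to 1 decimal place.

507.1 m

Phase 1 (powered ascent): v₀ = 0 m/s, a = 20.5 m/s².
v = v₀ + at = 0 + (20.5)(4) = 82.0 m/s
Δx = v₀t + ½at² = 0·4 + 0.5·20.5·4² = 164 m

Phase 2 (coasting upward): v₀ = 82.0 m/s, a = -9.8 m/s².
v = v₀ + at → t = (0 − 82.0) / -9.8 = 8.37 s
v² = v₀² + 2aΔx → Δx = (0² − 82.0²)/(2·-9.8) = 343 m
Maximum height = 164 + 343 = 507 m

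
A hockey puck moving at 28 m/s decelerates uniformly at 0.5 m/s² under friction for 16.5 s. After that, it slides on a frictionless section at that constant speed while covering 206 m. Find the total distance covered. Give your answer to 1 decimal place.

599.9 m

Phase 1 (decelerating): v₀ = 28.0 m/s, a = -0.5 m/s².
v = v₀ + at = 28.0 + (-0.5)(16.5) = 19.8 m/s
Δx = v₀t + ½at² = 28.0·16.5 + 0.5·-0.5·16.5² = 394 m

Phase 2 (constant speed): v₀ = 19.8 m/s, a = 0 m/s².
Constant speed: t = d/v = 206/19.8 = 10.4 s
Total distance = 394 + 206 = 600 m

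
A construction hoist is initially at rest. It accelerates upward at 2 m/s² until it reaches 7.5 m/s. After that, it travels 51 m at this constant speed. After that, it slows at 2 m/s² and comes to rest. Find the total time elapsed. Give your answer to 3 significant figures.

Phase 1 (accelerating): v₀ = 0 m/s, a = 2 m/s².
v = v₀ + at → t = (7.5 − 0) / 2 = 3.75 s
v² = v₀² + 2aΔx → Δx = (7.5² − 0²)/(2·2) = 14.1 m

Phase 2 (constant speed): v₀ = 7.50 m/s, a = 0 m/s².
Constant speed: t = d/v = 51/7.50 = 6.80 s

Phase 3 (decelerating): v₀ = 7.50 m/s, a = -2 m/s².
v = v₀ + at → t = (0 − 7.50) / -2 = 3.75 s
v² = v₀² + 2aΔx → Δx = (0² − 7.50²)/(2·-2) = 14.1 m
Total time = 3.75 + 6.80 + 3.75 = 14.3 s

14.3 s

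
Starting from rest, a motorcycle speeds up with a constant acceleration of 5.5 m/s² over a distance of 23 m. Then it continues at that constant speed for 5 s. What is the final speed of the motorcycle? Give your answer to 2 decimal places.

Phase 1 (accelerating): v₀ = 0 m/s, a = 5.5 m/s².
v² = v₀² + 2aΔx = 0² + 2·5.5·23 = 253 → v = 15.9 m/s
t = (v − v₀)/a = (15.9 − 0)/5.5 = 2.89 s

Phase 2 (constant speed): v₀ = 15.9 m/s, a = 0 m/s².
v = v₀ + at = 15.9 + (0)(5) = 15.9 m/s
Δx = v₀t + ½at² = 15.9·5 + 0.5·0·5² = 79.5 m
Final speed = 15.9 m/s

15.91 m/s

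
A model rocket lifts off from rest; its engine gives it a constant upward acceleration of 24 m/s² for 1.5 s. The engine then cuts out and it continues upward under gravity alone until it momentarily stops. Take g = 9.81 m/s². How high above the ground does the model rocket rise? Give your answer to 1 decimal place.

93.1 m

Phase 1 (powered ascent): v₀ = 0 m/s, a = 24 m/s².
v = v₀ + at = 0 + (24)(1.5) = 36.0 m/s
Δx = v₀t + ½at² = 0·1.5 + 0.5·24·1.5² = 27.0 m

Phase 2 (coasting upward): v₀ = 36.0 m/s, a = -9.81 m/s².
v = v₀ + at → t = (0 − 36.0) / -9.81 = 3.67 s
v² = v₀² + 2aΔx → Δx = (0² − 36.0²)/(2·-9.81) = 66.1 m
Maximum height = 27.0 + 66.1 = 93.1 m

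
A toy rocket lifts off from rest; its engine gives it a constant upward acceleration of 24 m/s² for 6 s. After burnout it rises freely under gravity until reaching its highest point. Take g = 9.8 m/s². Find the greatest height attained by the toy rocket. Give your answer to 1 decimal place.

Phase 1 (powered ascent): v₀ = 0 m/s, a = 24 m/s².
v = v₀ + at = 0 + (24)(6) = 144 m/s
Δx = v₀t + ½at² = 0·6 + 0.5·24·6² = 432 m

Phase 2 (coasting upward): v₀ = 144 m/s, a = -9.8 m/s².
v = v₀ + at → t = (0 − 144) / -9.8 = 14.7 s
v² = v₀² + 2aΔx → Δx = (0² − 144²)/(2·-9.8) = 1060 m
Maximum height = 432 + 1060 = 1490 m

1490.0 m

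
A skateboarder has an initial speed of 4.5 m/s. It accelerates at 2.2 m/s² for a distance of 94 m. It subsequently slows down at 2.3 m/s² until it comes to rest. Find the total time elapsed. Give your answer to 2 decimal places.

Phase 1 (accelerating): v₀ = 4.50 m/s, a = 2.2 m/s².
v² = v₀² + 2aΔx = 4.50² + 2·2.2·94 = 434 → v = 20.8 m/s
t = (v − v₀)/a = (20.8 − 4.50)/2.2 = 7.42 s

Phase 2 (decelerating): v₀ = 20.8 m/s, a = -2.3 m/s².
v = v₀ + at → t = (0 − 20.8) / -2.3 = 9.06 s
v² = v₀² + 2aΔx → Δx = (0² − 20.8²)/(2·-2.3) = 94.3 m
Total time = 7.42 + 9.06 = 16.5 s

16.48 s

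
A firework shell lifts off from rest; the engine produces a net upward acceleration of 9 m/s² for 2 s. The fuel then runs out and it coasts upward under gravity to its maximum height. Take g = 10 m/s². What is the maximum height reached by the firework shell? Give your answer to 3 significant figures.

Phase 1 (powered ascent): v₀ = 0 m/s, a = 9 m/s².
v = v₀ + at = 0 + (9)(2) = 18.0 m/s
Δx = v₀t + ½at² = 0·2 + 0.5·9·2² = 18.0 m

Phase 2 (coasting upward): v₀ = 18.0 m/s, a = -10 m/s².
v = v₀ + at → t = (0 − 18.0) / -10 = 1.80 s
v² = v₀² + 2aΔx → Δx = (0² − 18.0²)/(2·-10) = 16.2 m
Maximum height = 18.0 + 16.2 = 34.2 m

34.2 m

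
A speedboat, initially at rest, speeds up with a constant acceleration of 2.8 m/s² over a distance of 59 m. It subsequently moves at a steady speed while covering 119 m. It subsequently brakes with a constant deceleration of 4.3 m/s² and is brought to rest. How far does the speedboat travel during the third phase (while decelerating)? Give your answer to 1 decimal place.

38.4 m

Phase 1 (accelerating): v₀ = 0 m/s, a = 2.8 m/s².
v² = v₀² + 2aΔx = 0² + 2·2.8·59 = 330 → v = 18.2 m/s
t = (v − v₀)/a = (18.2 − 0)/2.8 = 6.49 s

Phase 2 (constant speed): v₀ = 18.2 m/s, a = 0 m/s².
Constant speed: t = d/v = 119/18.2 = 6.55 s

Phase 3 (decelerating): v₀ = 18.2 m/s, a = -4.3 m/s².
v = v₀ + at → t = (0 − 18.2) / -4.3 = 4.23 s
v² = v₀² + 2aΔx → Δx = (0² − 18.2²)/(2·-4.3) = 38.4 m
Distance in phase 3 = 38.4 m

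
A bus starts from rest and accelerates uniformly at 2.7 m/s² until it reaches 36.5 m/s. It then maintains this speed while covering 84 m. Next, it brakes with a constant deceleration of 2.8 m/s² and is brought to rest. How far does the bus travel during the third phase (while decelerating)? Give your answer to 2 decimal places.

237.90 m

Phase 1 (accelerating): v₀ = 0 m/s, a = 2.7 m/s².
v = v₀ + at → t = (36.5 − 0) / 2.7 = 13.5 s
v² = v₀² + 2aΔx → Δx = (36.5² − 0²)/(2·2.7) = 247 m

Phase 2 (constant speed): v₀ = 36.5 m/s, a = 0 m/s².
Constant speed: t = d/v = 84/36.5 = 2.30 s

Phase 3 (decelerating): v₀ = 36.5 m/s, a = -2.8 m/s².
v = v₀ + at → t = (0 − 36.5) / -2.8 = 13.0 s
v² = v₀² + 2aΔx → Δx = (0² − 36.5²)/(2·-2.8) = 238 m
Distance in phase 3 = 238 m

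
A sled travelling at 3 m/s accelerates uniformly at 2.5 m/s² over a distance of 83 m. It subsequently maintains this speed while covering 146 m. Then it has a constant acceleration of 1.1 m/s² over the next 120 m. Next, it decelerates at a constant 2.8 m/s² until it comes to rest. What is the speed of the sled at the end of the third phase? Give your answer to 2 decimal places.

Phase 1 (accelerating): v₀ = 3.00 m/s, a = 2.5 m/s².
v² = v₀² + 2aΔx = 3.00² + 2·2.5·83 = 424 → v = 20.6 m/s
t = (v − v₀)/a = (20.6 − 3.00)/2.5 = 7.04 s

Phase 2 (constant speed): v₀ = 20.6 m/s, a = 0 m/s².
Constant speed: t = d/v = 146/20.6 = 7.09 s

Phase 3 (accelerating): v₀ = 20.6 m/s, a = 1.1 m/s².
v² = v₀² + 2aΔx = 20.6² + 2·1.1·120 = 688 → v = 26.2 m/s
t = (v − v₀)/a = (26.2 − 20.6)/1.1 = 5.13 s
Speed at end of phase 3 = 26.2 m/s

26.23 m/s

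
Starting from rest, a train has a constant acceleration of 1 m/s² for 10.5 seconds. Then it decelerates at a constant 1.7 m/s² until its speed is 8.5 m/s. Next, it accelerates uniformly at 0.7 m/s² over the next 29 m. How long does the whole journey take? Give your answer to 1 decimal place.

Phase 1 (accelerating): v₀ = 0 m/s, a = 1 m/s².
v = v₀ + at = 0 + (1)(10.5) = 10.5 m/s
Δx = v₀t + ½at² = 0·10.5 + 0.5·1·10.5² = 55.1 m

Phase 2 (decelerating): v₀ = 10.5 m/s, a = -1.7 m/s².
v = v₀ + at → t = (8.5 − 10.5) / -1.7 = 1.18 s
v² = v₀² + 2aΔx → Δx = (8.5² − 10.5²)/(2·-1.7) = 11.2 m

Phase 3 (accelerating): v₀ = 8.50 m/s, a = 0.7 m/s².
v² = v₀² + 2aΔx = 8.50² + 2·0.7·29 = 113 → v = 10.6 m/s
t = (v − v₀)/a = (10.6 − 8.50)/0.7 = 3.03 s
Total time = 10.5 + 1.18 + 3.03 = 14.7 s

14.7 s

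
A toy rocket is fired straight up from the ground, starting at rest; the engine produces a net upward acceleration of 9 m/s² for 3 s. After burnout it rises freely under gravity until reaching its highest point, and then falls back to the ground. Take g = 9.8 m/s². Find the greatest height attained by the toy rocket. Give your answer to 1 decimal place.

Phase 1 (powered ascent): v₀ = 0 m/s, a = 9 m/s².
v = v₀ + at = 0 + (9)(3) = 27.0 m/s
Δx = v₀t + ½at² = 0·3 + 0.5·9·3² = 40.5 m

Phase 2 (coasting upward): v₀ = 27.0 m/s, a = -9.8 m/s².
v = v₀ + at → t = (0 − 27.0) / -9.8 = 2.76 s
v² = v₀² + 2aΔx → Δx = (0² − 27.0²)/(2·-9.8) = 37.2 m
Maximum height = 40.5 + 37.2 = 77.7 m

77.7 m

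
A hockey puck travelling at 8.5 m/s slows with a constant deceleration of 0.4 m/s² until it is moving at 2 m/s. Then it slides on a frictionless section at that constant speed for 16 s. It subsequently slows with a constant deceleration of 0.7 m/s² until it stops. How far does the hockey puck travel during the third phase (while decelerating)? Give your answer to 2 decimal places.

2.86 m

Phase 1 (decelerating): v₀ = 8.50 m/s, a = -0.4 m/s².
v = v₀ + at → t = (2 − 8.50) / -0.4 = 16.2 s
v² = v₀² + 2aΔx → Δx = (2² − 8.50²)/(2·-0.4) = 85.3 m

Phase 2 (constant speed): v₀ = 2.00 m/s, a = 0 m/s².
v = v₀ + at = 2.00 + (0)(16) = 2.00 m/s
Δx = v₀t + ½at² = 2.00·16 + 0.5·0·16² = 32.0 m

Phase 3 (decelerating): v₀ = 2.00 m/s, a = -0.7 m/s².
v = v₀ + at → t = (0 − 2.00) / -0.7 = 2.86 s
v² = v₀² + 2aΔx → Δx = (0² − 2.00²)/(2·-0.7) = 2.86 m
Distance in phase 3 = 2.86 m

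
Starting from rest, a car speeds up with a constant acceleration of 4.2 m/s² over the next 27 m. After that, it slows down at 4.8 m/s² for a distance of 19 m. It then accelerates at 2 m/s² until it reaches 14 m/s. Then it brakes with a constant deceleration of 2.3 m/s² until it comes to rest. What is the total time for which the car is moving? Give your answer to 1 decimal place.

Phase 1 (accelerating): v₀ = 0 m/s, a = 4.2 m/s².
v² = v₀² + 2aΔx = 0² + 2·4.2·27 = 227 → v = 15.1 m/s
t = (v − v₀)/a = (15.1 − 0)/4.2 = 3.59 s

Phase 2 (decelerating): v₀ = 15.1 m/s, a = -4.8 m/s².
v² = v₀² + 2aΔx = 15.1² + 2·-4.8·19 = 44.4 → v = 6.66 m/s
t = (v − v₀)/a = (6.66 − 15.1)/-4.8 = 1.75 s

Phase 3 (accelerating): v₀ = 6.66 m/s, a = 2 m/s².
v = v₀ + at → t = (14 − 6.66) / 2 = 3.67 s
v² = v₀² + 2aΔx → Δx = (14² − 6.66²)/(2·2) = 37.9 m

Phase 4 (decelerating): v₀ = 14.0 m/s, a = -2.3 m/s².
v = v₀ + at → t = (0 − 14.0) / -2.3 = 6.09 s
v² = v₀² + 2aΔx → Δx = (0² − 14.0²)/(2·-2.3) = 42.6 m
Total time = 3.59 + 1.75 + 3.67 + 6.09 = 15.1 s

15.1 s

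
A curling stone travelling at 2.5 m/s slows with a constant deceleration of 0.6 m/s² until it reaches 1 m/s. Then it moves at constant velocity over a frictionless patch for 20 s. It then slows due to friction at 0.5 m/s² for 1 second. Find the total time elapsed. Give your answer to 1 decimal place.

23.5 s

Phase 1 (decelerating): v₀ = 2.50 m/s, a = -0.6 m/s².
v = v₀ + at → t = (1 − 2.50) / -0.6 = 2.50 s
v² = v₀² + 2aΔx → Δx = (1² − 2.50²)/(2·-0.6) = 4.38 m

Phase 2 (constant speed): v₀ = 1.00 m/s, a = 0 m/s².
v = v₀ + at = 1.00 + (0)(20) = 1.00 m/s
Δx = v₀t + ½at² = 1.00·20 + 0.5·0·20² = 20.0 m

Phase 3 (decelerating): v₀ = 1.00 m/s, a = -0.5 m/s².
v = v₀ + at = 1.00 + (-0.5)(1) = 0.500 m/s
Δx = v₀t + ½at² = 1.00·1 + 0.5·-0.5·1² = 0.750 m
Total time = 2.50 + 20.0 + 1.00 = 23.5 s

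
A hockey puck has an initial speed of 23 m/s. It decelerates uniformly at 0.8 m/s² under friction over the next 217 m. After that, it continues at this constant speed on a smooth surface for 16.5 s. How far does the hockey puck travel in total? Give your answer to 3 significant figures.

Phase 1 (decelerating): v₀ = 23.0 m/s, a = -0.8 m/s².
v² = v₀² + 2aΔx = 23.0² + 2·-0.8·217 = 182 → v = 13.5 m/s
t = (v − v₀)/a = (13.5 − 23.0)/-0.8 = 11.9 s

Phase 2 (constant speed): v₀ = 13.5 m/s, a = 0 m/s².
v = v₀ + at = 13.5 + (0)(16.5) = 13.5 m/s
Δx = v₀t + ½at² = 13.5·16.5 + 0.5·0·16.5² = 222 m
Total distance = 217 + 222 = 439 m

439 m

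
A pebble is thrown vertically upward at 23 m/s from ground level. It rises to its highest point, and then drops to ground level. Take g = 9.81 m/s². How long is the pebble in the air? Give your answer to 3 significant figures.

4.69 s

Phase 1 (rising): v₀ = 23.0 m/s, a = -9.81 m/s².
v = v₀ + at → t = (0 − 23.0) / -9.81 = 2.34 s
v² = v₀² + 2aΔx → Δx = (0² − 23.0²)/(2·-9.81) = 27.0 m

Phase 2 (falling): v₀ = 0 m/s, a = -9.81 m/s².
Falls 27.0 m from rest: t = √(2·27.0/9.81) = 2.34 s; v = g·t = 23.0 m/s.
Total time = 2.34 + 2.34 = 4.69 s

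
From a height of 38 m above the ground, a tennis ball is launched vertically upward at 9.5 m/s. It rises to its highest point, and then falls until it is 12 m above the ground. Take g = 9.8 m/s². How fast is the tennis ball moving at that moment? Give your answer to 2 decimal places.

Phase 1 (rising): v₀ = 9.50 m/s, a = -9.8 m/s².
v = v₀ + at → t = (0 − 9.50) / -9.8 = 0.969 s
v² = v₀² + 2aΔx → Δx = (0² − 9.50²)/(2·-9.8) = 4.60 m

Phase 2 (falling): v₀ = 0 m/s, a = -9.8 m/s².
Falls 30.6 m from rest: t = √(2·30.6/9.8) = 2.50 s; v = g·t = 24.5 m/s.
Final speed = 24.5 m/s

24.49 m/s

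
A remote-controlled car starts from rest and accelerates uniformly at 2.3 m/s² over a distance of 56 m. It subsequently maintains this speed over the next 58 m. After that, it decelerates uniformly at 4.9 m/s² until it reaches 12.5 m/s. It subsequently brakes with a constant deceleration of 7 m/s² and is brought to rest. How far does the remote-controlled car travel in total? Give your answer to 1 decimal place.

135.5 m

Phase 1 (accelerating): v₀ = 0 m/s, a = 2.3 m/s².
v² = v₀² + 2aΔx = 0² + 2·2.3·56 = 258 → v = 16.0 m/s
t = (v − v₀)/a = (16.0 − 0)/2.3 = 6.98 s

Phase 2 (constant speed): v₀ = 16.0 m/s, a = 0 m/s².
Constant speed: t = d/v = 58/16.0 = 3.61 s

Phase 3 (decelerating): v₀ = 16.0 m/s, a = -4.9 m/s².
v = v₀ + at → t = (12.5 − 16.0) / -4.9 = 0.724 s
v² = v₀² + 2aΔx → Δx = (12.5² − 16.0²)/(2·-4.9) = 10.3 m

Phase 4 (decelerating): v₀ = 12.5 m/s, a = -7 m/s².
v = v₀ + at → t = (0 − 12.5) / -7 = 1.79 s
v² = v₀² + 2aΔx → Δx = (0² − 12.5²)/(2·-7) = 11.2 m
Total distance = 56.0 + 58.0 + 10.3 + 11.2 = 136 m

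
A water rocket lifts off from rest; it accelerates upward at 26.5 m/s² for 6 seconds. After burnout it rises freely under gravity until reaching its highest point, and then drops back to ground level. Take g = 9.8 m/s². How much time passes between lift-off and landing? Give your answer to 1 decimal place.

Phase 1 (powered ascent): v₀ = 0 m/s, a = 26.5 m/s².
v = v₀ + at = 0 + (26.5)(6) = 159 m/s
Δx = v₀t + ½at² = 0·6 + 0.5·26.5·6² = 477 m

Phase 2 (coasting upward): v₀ = 159 m/s, a = -9.8 m/s².
v = v₀ + at → t = (0 − 159) / -9.8 = 16.2 s
v² = v₀² + 2aΔx → Δx = (0² − 159²)/(2·-9.8) = 1290 m

Phase 3 (free fall): v₀ = 0 m/s, a = -9.8 m/s².
Falls 1770 m from rest: t = √(2·1770/9.8) = 19.0 s; v = g·t = 186 m/s.
Total time = 6.00 + 16.2 + 19.0 = 41.2 s

41.2 s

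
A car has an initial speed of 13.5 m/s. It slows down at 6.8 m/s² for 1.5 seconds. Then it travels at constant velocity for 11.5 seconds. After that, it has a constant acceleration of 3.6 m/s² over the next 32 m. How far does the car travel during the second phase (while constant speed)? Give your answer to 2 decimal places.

Phase 1 (decelerating): v₀ = 13.5 m/s, a = -6.8 m/s².
v = v₀ + at = 13.5 + (-6.8)(1.5) = 3.30 m/s
Δx = v₀t + ½at² = 13.5·1.5 + 0.5·-6.8·1.5² = 12.6 m

Phase 2 (constant speed): v₀ = 3.30 m/s, a = 0 m/s².
v = v₀ + at = 3.30 + (0)(11.5) = 3.30 m/s
Δx = v₀t + ½at² = 3.30·11.5 + 0.5·0·11.5² = 38.0 m
Distance in phase 2 = 38.0 m

37.95 m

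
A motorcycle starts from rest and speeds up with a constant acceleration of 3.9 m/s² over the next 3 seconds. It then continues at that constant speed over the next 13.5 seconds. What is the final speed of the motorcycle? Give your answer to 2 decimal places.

11.70 m/s

Phase 1 (accelerating): v₀ = 0 m/s, a = 3.9 m/s².
v = v₀ + at = 0 + (3.9)(3) = 11.7 m/s
Δx = v₀t + ½at² = 0·3 + 0.5·3.9·3² = 17.5 m

Phase 2 (constant speed): v₀ = 11.7 m/s, a = 0 m/s².
v = v₀ + at = 11.7 + (0)(13.5) = 11.7 m/s
Δx = v₀t + ½at² = 11.7·13.5 + 0.5·0·13.5² = 158 m
Final speed = 11.7 m/s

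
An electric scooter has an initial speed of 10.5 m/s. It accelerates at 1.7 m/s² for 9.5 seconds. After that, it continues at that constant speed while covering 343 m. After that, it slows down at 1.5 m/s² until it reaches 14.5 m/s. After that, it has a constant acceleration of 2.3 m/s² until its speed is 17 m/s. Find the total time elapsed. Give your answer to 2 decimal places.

31.56 s

Phase 1 (accelerating): v₀ = 10.5 m/s, a = 1.7 m/s².
v = v₀ + at = 10.5 + (1.7)(9.5) = 26.6 m/s
Δx = v₀t + ½at² = 10.5·9.5 + 0.5·1.7·9.5² = 176 m

Phase 2 (constant speed): v₀ = 26.6 m/s, a = 0 m/s².
Constant speed: t = d/v = 343/26.6 = 12.9 s

Phase 3 (decelerating): v₀ = 26.6 m/s, a = -1.5 m/s².
v = v₀ + at → t = (14.5 − 26.6) / -1.5 = 8.10 s
v² = v₀² + 2aΔx → Δx = (14.5² − 26.6²)/(2·-1.5) = 167 m

Phase 4 (accelerating): v₀ = 14.5 m/s, a = 2.3 m/s².
v = v₀ + at → t = (17 − 14.5) / 2.3 = 1.09 s
v² = v₀² + 2aΔx → Δx = (17² − 14.5²)/(2·2.3) = 17.1 m
Total time = 9.50 + 12.9 + 8.10 + 1.09 = 31.6 s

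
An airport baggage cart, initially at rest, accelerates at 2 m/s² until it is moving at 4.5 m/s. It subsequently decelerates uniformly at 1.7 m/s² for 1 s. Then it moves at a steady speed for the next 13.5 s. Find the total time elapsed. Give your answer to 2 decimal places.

Phase 1 (accelerating): v₀ = 0 m/s, a = 2 m/s².
v = v₀ + at → t = (4.5 − 0) / 2 = 2.25 s
v² = v₀² + 2aΔx → Δx = (4.5² − 0²)/(2·2) = 5.06 m

Phase 2 (decelerating): v₀ = 4.50 m/s, a = -1.7 m/s².
v = v₀ + at = 4.50 + (-1.7)(1) = 2.80 m/s
Δx = v₀t + ½at² = 4.50·1 + 0.5·-1.7·1² = 3.65 m

Phase 3 (constant speed): v₀ = 2.80 m/s, a = 0 m/s².
v = v₀ + at = 2.80 + (0)(13.5) = 2.80 m/s
Δx = v₀t + ½at² = 2.80·13.5 + 0.5·0·13.5² = 37.8 m
Total time = 2.25 + 1.00 + 13.5 = 16.8 s

16.75 s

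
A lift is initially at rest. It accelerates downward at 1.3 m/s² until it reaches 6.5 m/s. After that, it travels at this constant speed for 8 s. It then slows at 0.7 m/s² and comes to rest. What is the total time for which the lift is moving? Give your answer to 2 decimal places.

22.29 s

Phase 1 (accelerating): v₀ = 0 m/s, a = 1.3 m/s².
v = v₀ + at → t = (6.5 − 0) / 1.3 = 5.00 s
v² = v₀² + 2aΔx → Δx = (6.5² − 0²)/(2·1.3) = 16.2 m

Phase 2 (constant speed): v₀ = 6.50 m/s, a = 0 m/s².
v = v₀ + at = 6.50 + (0)(8) = 6.50 m/s
Δx = v₀t + ½at² = 6.50·8 + 0.5·0·8² = 52.0 m

Phase 3 (decelerating): v₀ = 6.50 m/s, a = -0.7 m/s².
v = v₀ + at → t = (0 − 6.50) / -0.7 = 9.29 s
v² = v₀² + 2aΔx → Δx = (0² − 6.50²)/(2·-0.7) = 30.2 m
Total time = 5.00 + 8.00 + 9.29 = 22.3 s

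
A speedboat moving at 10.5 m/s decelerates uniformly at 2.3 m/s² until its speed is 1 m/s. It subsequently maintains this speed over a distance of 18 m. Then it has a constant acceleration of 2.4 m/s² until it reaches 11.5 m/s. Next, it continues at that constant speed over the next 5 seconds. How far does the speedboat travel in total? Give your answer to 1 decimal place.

Phase 1 (decelerating): v₀ = 10.5 m/s, a = -2.3 m/s².
v = v₀ + at → t = (1 − 10.5) / -2.3 = 4.13 s
v² = v₀² + 2aΔx → Δx = (1² − 10.5²)/(2·-2.3) = 23.8 m

Phase 2 (constant speed): v₀ = 1.00 m/s, a = 0 m/s².
Constant speed: t = d/v = 18/1.00 = 18.0 s

Phase 3 (accelerating): v₀ = 1.00 m/s, a = 2.4 m/s².
v = v₀ + at → t = (11.5 − 1.00) / 2.4 = 4.38 s
v² = v₀² + 2aΔx → Δx = (11.5² − 1.00²)/(2·2.4) = 27.3 m

Phase 4 (constant speed): v₀ = 11.5 m/s, a = 0 m/s².
v = v₀ + at = 11.5 + (0)(5) = 11.5 m/s
Δx = v₀t + ½at² = 11.5·5 + 0.5·0·5² = 57.5 m
Total distance = 23.8 + 18.0 + 27.3 + 57.5 = 127 m

126.6 m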